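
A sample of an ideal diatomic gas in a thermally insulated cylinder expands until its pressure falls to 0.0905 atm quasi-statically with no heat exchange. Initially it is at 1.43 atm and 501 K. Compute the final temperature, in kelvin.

T₂ ≈ 228 K

Along an adiabat T P^((1−γ)/γ) is constant, so T₂ = T₁ (P₂/P₁)^((γ−1)/γ).
For a diatomic ideal gas γ = 7/5, so (γ−1)/γ = 2/7.
T₂ = 501 × (0.0905/1.43)^(2/7) = 227.7 K.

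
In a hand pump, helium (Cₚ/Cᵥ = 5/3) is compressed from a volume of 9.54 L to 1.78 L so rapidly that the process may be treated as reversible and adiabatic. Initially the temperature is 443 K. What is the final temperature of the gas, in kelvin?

For a reversible adiabat TV^(γ−1) is constant, so T₂ = T₁ (V₁/V₂)^(γ−1).
T₂ = 443 × (9.54/1.78)^(2/3) = 1357 K.

T₂ ≈ 1360 K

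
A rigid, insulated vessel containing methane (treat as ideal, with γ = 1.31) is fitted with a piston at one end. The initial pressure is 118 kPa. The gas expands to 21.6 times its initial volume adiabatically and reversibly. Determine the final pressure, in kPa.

P₂ ≈ 2.11 kPa

Adiabatic: P₁V₁^γ = P₂V₂^γ ⇒ P₂ = P₁ (V₁/V₂)^γ.
P₂ = 118 × (1/21.6)^(1.31) = 2.107 kPa.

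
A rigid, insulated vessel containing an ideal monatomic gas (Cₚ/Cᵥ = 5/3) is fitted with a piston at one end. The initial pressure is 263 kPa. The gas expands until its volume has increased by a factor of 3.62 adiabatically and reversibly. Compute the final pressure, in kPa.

P₂ ≈ 30.8 kPa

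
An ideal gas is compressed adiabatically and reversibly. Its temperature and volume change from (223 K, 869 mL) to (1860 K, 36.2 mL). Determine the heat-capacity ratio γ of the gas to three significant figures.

γ ≈ 1.67

TV^(γ−1) = const ⇒ γ − 1 = ln(T₂/T₁) / ln(V₁/V₂).
γ = 1 + ln(1860/223) / ln(869/36.2) = 1.667.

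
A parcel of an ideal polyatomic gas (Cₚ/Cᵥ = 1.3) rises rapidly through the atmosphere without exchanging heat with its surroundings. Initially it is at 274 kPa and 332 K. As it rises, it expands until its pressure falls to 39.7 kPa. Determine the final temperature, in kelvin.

T₂ ≈ 213 K

Along an adiabat T P^((1−γ)/γ) is constant, so T₂ = T₁ (P₂/P₁)^((γ−1)/γ).
T₂ = 332 × (39.7/274)^(0.231) = 212.6 K.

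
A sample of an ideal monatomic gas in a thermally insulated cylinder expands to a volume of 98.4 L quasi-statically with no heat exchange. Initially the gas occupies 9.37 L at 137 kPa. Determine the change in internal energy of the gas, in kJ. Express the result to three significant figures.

ΔU ≈ -1.52 kJ

γ = 5/3 for a monatomic ideal gas.
P₂ = P₁(V₁/V₂)^γ = 137×(9.37/98.4)^(5/3) = 2.72 kPa.
For a reversible adiabat, W_by_gas = (P₁V₁ − P₂V₂)/(γ−1).
W_by = (137000×0.00937 − 2720×0.0984) / (2/3) = 1524 J.
Q = 0 ⇒ ΔU = −W_by = -1524 J.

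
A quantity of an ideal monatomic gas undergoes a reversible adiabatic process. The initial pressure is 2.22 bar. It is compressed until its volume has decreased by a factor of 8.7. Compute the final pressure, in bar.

P₂ ≈ 81.7 bar

Adiabatic: P₁V₁^γ = P₂V₂^γ ⇒ P₂ = P₁ (V₁/V₂)^γ.
For a monatomic ideal gas γ = 5/3.
P₂ = 2.22 × 8.7^(5/3) = 81.7 bar.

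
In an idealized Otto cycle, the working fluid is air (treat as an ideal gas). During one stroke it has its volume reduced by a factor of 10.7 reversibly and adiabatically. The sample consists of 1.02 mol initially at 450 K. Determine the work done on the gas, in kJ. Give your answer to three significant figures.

W ≈ 15.1 kJ

Adiabatic: T₁V₁^(γ−1) = T₂V₂^(γ−1) ⇒ T₂ = T₁ (V₁/V₂)^(γ−1).
γ = 7/5 for a diatomic ideal gas, so γ−1 = 2/5.
T₂ = 450 × 10.7^(2/5) = 1161 K.
Q = 0, so ΔU = W_on_gas = nCᵥΔT with Cᵥ = R/(γ−1) = 20.79 J/(mol·K).
ΔU = 1.02 × 20.79 × (1161 − 450) = 15080 J.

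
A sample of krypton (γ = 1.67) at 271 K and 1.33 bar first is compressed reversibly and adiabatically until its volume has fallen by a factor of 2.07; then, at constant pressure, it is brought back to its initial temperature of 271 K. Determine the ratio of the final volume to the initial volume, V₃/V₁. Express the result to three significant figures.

Adiabatic step: V₂/V₁ = 0.4831; T₂ = T₁·2.07^(0.67) = 441.2 K.
Isobaric step: V₃/V₂ = T₃/T₂ = 271/441.2.
V₃/V₁ = (V₂/V₁)(V₃/V₂) = 0.4831 × (271/441.2) = 0.2967.

V₃/V₁ ≈ 0.297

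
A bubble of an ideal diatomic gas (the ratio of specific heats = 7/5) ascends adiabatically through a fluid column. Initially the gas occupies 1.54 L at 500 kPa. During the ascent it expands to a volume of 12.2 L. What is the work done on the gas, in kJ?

P₂ = P₁(V₁/V₂)^γ = 500×(1.54/12.2)^(7/5) = 27.58 kPa.
For a reversible adiabat, W_by_gas = (P₁V₁ − P₂V₂)/(γ−1).
W_by = (500000×0.00154 − 27580×0.0122) / (2/5) = 1084 J.
W_on_gas = −W_by = -1084 J.

W ≈ -1.08 kJ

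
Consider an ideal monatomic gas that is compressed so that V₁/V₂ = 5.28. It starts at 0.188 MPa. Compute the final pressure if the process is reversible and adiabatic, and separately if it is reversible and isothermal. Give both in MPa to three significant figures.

adiabatic: 3.01 MPa; isothermal: 0.993 MPa

For a monatomic ideal gas γ = 5/3.
Isothermal: P₂ = P₁(V₁/V₂) = 0.188×5.28 = 0.9926 MPa.
Adiabatic: P₂ = P₁(V₁/V₂)^γ = 0.188×5.28^(5/3) = 3.01 MPa.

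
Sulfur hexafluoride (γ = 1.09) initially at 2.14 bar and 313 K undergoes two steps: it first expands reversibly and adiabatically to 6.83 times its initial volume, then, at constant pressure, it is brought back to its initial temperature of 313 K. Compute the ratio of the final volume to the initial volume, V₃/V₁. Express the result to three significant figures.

Adiabatic step: V₂/V₁ = 6.83; T₂ = T₁·(1/6.83)^(0.09) = 263.3 K.
Isobaric step: V₃/V₂ = T₃/T₂ = 313/263.3.
V₃/V₁ = (V₂/V₁)(V₃/V₂) = 6.83 × (313/263.3) = 8.119.

V₃/V₁ ≈ 8.12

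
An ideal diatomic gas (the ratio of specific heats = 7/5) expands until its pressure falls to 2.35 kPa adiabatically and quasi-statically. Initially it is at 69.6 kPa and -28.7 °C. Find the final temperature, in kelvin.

T₂ ≈ 92.8 K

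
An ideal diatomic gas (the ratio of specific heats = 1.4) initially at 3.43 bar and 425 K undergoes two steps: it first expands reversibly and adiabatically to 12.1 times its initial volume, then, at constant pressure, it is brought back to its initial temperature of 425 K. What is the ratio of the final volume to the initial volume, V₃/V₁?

V₃/V₁ ≈ 32.8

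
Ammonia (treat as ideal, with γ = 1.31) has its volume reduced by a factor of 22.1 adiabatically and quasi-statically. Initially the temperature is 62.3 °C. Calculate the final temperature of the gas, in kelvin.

Adiabatic: T₁V₁^(γ−1) = T₂V₂^(γ−1) ⇒ T₂ = T₁ (V₁/V₂)^(γ−1).
T₁ = 62.3 °C = 335.4 K.
T₂ = 335.4 × 22.1^(0.31) = 875.8 K.

T₂ ≈ 876 K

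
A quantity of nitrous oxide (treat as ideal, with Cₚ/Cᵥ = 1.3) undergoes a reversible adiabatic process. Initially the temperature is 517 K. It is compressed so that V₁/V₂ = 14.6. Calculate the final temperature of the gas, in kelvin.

T₂ ≈ 1160 K

Adiabatic: T₁V₁^(γ−1) = T₂V₂^(γ−1) ⇒ T₂ = T₁ (V₁/V₂)^(γ−1).
T₂ = 517 × 14.6^(0.3) = 1156 K.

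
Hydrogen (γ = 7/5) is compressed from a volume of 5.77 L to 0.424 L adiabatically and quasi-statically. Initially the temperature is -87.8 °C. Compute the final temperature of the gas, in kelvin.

Adiabatic: T₁V₁^(γ−1) = T₂V₂^(γ−1) ⇒ T₂ = T₁ (V₁/V₂)^(γ−1).
T₁ = -87.8 °C = 185.3 K.
T₂ = 185.3 × (5.77/0.424)^(2/5) = 526.6 K.

T₂ ≈ 527 K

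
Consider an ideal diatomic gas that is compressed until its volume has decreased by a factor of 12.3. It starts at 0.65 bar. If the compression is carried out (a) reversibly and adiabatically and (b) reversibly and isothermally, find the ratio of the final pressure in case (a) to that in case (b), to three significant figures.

P_adiabatic / P_isothermal ≈ 2.73

For a diatomic ideal gas γ = 7/5.
Isothermal: P_b = P₁(V₁/V₂) = 0.65×12.3.
Adiabatic: P_a = P₁(V₁/V₂)^γ = 0.65×12.3^(7/5).
P_a/P_b = (V₁/V₂)^(γ−1) = 12.3^(2/5) = 2.729.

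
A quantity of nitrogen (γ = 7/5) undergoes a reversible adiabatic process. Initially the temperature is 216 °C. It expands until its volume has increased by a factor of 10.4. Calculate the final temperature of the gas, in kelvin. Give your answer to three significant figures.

T₂ ≈ 192 K

For a reversible adiabat TV^(γ−1) is constant, so T₂ = T₁ (V₁/V₂)^(γ−1).
T₁ = 216 °C = 489.1 K.
T₂ = 489.1 × (1/10.4)^(2/5) = 191.7 K.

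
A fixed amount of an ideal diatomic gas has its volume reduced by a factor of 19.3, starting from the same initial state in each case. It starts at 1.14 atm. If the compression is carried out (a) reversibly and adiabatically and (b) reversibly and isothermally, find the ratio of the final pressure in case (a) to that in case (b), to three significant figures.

P_adiabatic / P_isothermal ≈ 3.27

For a diatomic ideal gas γ = 7/5.
Isothermal: P_b = P₁(V₁/V₂) = 1.14×19.3.
Adiabatic: P_a = P₁(V₁/V₂)^γ = 1.14×19.3^(7/5).
P_a/P_b = (V₁/V₂)^(γ−1) = 19.3^(2/5) = 3.268.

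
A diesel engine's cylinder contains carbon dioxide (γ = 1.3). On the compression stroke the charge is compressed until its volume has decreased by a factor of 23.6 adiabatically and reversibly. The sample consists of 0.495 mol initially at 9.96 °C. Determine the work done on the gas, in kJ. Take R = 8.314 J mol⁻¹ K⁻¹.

For a reversible adiabat TV^(γ−1) is constant, so T₂ = T₁ (V₁/V₂)^(γ−1).
T₁ = 9.96 °C = 283.1 K.
T₂ = 283.1 × 23.6^(0.3) = 730.9 K.
Q = 0, so ΔU = W_on_gas = nCᵥΔT with Cᵥ = R/(γ−1) = 27.71 J/(mol·K).
ΔU = 0.495 × 27.71 × (730.9 − 283.1) = 6142 J.

W ≈ 6.14 kJ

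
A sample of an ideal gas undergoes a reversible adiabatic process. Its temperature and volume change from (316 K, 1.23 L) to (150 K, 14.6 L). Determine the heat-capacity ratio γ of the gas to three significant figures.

TV^(γ−1) = const ⇒ γ − 1 = ln(T₂/T₁) / ln(V₁/V₂).
γ = 1 + ln(150/316) / ln(1.23/14.6) = 1.301.

γ ≈ 1.30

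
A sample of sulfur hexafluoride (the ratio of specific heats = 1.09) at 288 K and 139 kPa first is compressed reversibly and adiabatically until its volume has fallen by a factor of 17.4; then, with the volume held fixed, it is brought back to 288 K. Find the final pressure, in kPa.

P₃ ≈ 2420 kPa

Adiabatic step (PV^γ = const): P₂ = 139×17.4^(1.09) = 3128 kPa; T₂ = 288×17.4^(0.09) = 372.4 K.
Isochoric: P₃ = P₂(T₃/T₂) = 3128 × (288/372.4) = 2419 kPa.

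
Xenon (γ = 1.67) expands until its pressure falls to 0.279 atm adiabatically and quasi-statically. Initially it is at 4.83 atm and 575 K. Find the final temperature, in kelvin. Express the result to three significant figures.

Along an adiabat T P^((1−γ)/γ) is constant, so T₂ = T₁ (P₂/P₁)^((γ−1)/γ).
T₂ = 575 × (0.279/4.83)^(0.401) = 183.2 K.

T₂ ≈ 183 K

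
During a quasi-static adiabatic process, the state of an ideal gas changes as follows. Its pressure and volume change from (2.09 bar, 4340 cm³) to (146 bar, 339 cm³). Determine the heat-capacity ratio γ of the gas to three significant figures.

PV^γ = const ⇒ γ = ln(P₂/P₁) / ln(V₁/V₂).
γ = ln(146/2.09) / ln(4340/339) = 1.666.

γ ≈ 1.67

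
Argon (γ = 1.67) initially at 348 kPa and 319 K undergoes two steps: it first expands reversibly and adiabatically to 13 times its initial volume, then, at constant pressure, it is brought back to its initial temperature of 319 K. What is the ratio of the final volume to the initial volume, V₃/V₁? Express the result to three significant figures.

V₃/V₁ ≈ 72.5

Adiabatic step: V₂/V₁ = 13; T₂ = T₁·(1/13)^(0.67) = 57.21 K.
Isobaric step: V₃/V₂ = T₃/T₂ = 319/57.21.
V₃/V₁ = (V₂/V₁)(V₃/V₂) = 13 × (319/57.21) = 72.49.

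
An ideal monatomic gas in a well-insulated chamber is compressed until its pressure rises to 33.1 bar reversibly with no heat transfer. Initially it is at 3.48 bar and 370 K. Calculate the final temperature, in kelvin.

Along an adiabat T P^((1−γ)/γ) is constant, so T₂ = T₁ (P₂/P₁)^((γ−1)/γ).
For a monatomic ideal gas γ = 5/3, so (γ−1)/γ = 2/5.
T₂ = 370 × (33.1/3.48)^(2/5) = 911 K.

T₂ ≈ 911 K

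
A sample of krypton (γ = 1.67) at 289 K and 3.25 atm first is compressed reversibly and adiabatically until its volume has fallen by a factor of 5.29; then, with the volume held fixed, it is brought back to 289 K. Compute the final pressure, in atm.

P₃ ≈ 17.2 atm

Adiabatic step (PV^γ = const): P₂ = 3.25×5.29^(1.67) = 52.49 atm; T₂ = 289×5.29^(0.67) = 882.3 K.
Isochoric: P₃ = P₂(T₃/T₂) = 52.49 × (289/882.3) = 17.19 atm.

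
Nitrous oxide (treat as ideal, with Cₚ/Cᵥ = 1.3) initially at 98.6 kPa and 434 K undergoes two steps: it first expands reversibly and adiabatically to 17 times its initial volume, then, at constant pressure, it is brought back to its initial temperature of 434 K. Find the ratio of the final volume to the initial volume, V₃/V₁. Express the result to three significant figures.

Adiabatic step: V₂/V₁ = 17; T₂ = T₁·(1/17)^(0.3) = 185.5 K.
Isobaric step: V₃/V₂ = T₃/T₂ = 434/185.5.
V₃/V₁ = (V₂/V₁)(V₃/V₂) = 17 × (434/185.5) = 39.77.

V₃/V₁ ≈ 39.8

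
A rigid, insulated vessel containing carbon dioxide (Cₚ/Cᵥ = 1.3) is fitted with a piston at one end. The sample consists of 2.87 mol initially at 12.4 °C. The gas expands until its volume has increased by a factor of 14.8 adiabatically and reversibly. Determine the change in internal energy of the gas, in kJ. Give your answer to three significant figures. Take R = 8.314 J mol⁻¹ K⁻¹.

For a reversible adiabat TV^(γ−1) is constant, so T₂ = T₁ (V₁/V₂)^(γ−1).
T₁ = 12.4 °C = 285.5 K.
T₂ = 285.5 × (1/14.8)^(0.3) = 127.2 K.
Q = 0, so ΔU = W_on_gas = nCᵥΔT with Cᵥ = R/(γ−1) = 27.71 J/(mol·K).
ΔU = 2.87 × 27.71 × (127.2 − 285.5) = -12590 J.

ΔU ≈ -12.6 kJ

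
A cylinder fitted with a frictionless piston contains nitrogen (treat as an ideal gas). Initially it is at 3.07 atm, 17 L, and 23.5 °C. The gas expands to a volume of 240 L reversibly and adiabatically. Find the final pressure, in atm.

P₂ ≈ 0.0754 atm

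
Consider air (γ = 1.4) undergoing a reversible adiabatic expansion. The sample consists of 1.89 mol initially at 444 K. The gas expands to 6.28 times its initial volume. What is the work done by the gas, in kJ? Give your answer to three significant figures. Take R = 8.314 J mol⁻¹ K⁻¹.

W ≈ 9.08 kJ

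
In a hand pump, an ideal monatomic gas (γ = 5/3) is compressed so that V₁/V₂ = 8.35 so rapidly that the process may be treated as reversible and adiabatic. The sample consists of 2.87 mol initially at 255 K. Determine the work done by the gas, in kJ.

For a reversible adiabat TV^(γ−1) is constant, so T₂ = T₁ (V₁/V₂)^(γ−1).
T₂ = 255 × 8.35^(2/3) = 1050 K.
Q = 0, so ΔU = W_on_gas = nCᵥΔT with Cᵥ = R/(γ−1) = 12.47 J/(mol·K).
ΔU = 2.87 × 12.47 × (1050 − 255) = 28440 J.
Work done by the gas = −ΔU = -28440 J.

W ≈ -28.4 kJ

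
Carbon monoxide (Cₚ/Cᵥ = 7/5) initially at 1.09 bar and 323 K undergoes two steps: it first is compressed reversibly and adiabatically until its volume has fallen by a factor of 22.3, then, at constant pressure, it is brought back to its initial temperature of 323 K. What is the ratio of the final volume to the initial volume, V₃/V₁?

V₃/V₁ ≈ 0.0130

Adiabatic step: V₂/V₁ = 0.04484; T₂ = T₁·22.3^(2/5) = 1118 K.
Isobaric step: V₃/V₂ = T₃/T₂ = 323/1118.
V₃/V₁ = (V₂/V₁)(V₃/V₂) = 0.04484 × (323/1118) = 0.01295.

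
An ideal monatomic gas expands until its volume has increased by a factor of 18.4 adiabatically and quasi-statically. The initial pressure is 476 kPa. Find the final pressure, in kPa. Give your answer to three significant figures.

P₂ ≈ 3.71 kPa

Since PV^γ is constant along a reversible adiabat, P₂ = P₁ (V₁/V₂)^γ.
For a monatomic ideal gas γ = 5/3.
P₂ = 476 × (1/18.4)^(5/3) = 3.712 kPa.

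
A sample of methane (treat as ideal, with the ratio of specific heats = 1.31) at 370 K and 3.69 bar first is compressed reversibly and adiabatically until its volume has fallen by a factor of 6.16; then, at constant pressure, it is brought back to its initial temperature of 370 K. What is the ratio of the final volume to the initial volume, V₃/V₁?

Adiabatic step: V₂/V₁ = 0.1623; T₂ = T₁·6.16^(0.31) = 650.1 K.
Isobaric step: V₃/V₂ = T₃/T₂ = 370/650.1.
V₃/V₁ = (V₂/V₁)(V₃/V₂) = 0.1623 × (370/650.1) = 0.0924.

V₃/V₁ ≈ 0.0924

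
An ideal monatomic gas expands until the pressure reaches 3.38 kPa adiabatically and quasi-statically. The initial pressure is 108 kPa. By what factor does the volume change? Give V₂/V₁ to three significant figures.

From PV^γ = const, V₂/V₁ = (P₁/P₂)^(1/γ).
For a monatomic ideal gas γ = 5/3.
V₂/V₁ = (108/3.38)^(3/5) = 7.993.

V₂/V₁ ≈ 7.99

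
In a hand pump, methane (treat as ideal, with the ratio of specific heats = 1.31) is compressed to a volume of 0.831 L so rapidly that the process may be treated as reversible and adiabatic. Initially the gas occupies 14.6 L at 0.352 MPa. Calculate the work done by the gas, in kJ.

P₂ = P₁(V₁/V₂)^γ = 0.352×(14.6/0.831)^(1.31) = 15.04 MPa.
For a reversible adiabat, W_by_gas = (P₁V₁ − P₂V₂)/(γ−1).
W_by = (352000×0.0146 − 1.504×10^7×0.000831) / (0.31) = -23730 J.

W ≈ -23.7 kJ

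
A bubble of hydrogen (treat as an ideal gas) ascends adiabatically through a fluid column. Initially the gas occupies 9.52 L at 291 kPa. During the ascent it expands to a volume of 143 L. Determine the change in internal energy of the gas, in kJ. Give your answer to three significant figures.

ΔU ≈ -4.58 kJ

γ = 7/5 for a diatomic ideal gas.
P₂ = P₁(V₁/V₂)^γ = 291×(9.52/143)^(7/5) = 6.554 kPa.
For a reversible adiabat, W_by_gas = (P₁V₁ − P₂V₂)/(γ−1).
W_by = (291000×0.00952 − 6554×0.143) / (2/5) = 4583 J.
Q = 0 ⇒ ΔU = −W_by = -4583 J.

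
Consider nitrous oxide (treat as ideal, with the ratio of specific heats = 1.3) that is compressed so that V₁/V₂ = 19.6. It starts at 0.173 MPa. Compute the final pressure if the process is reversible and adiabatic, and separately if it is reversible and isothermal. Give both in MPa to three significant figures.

Isothermal: P₂ = P₁(V₁/V₂) = 0.173×19.6 = 3.391 MPa.
Adiabatic: P₂ = P₁(V₁/V₂)^γ = 0.173×19.6^(1.3) = 8.279 MPa.

adiabatic: 8.28 MPa; isothermal: 3.39 MPa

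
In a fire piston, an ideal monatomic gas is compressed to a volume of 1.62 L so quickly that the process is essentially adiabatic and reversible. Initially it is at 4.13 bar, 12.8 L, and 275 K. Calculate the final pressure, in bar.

P₂ ≈ 129 bar

Since PV^γ is constant along a reversible adiabat, P₂ = P₁ (V₁/V₂)^γ.
γ = 5/3 for a monatomic ideal gas.
P₂ = 4.13 × (12.8/1.62)^(5/3) = 129.5 bar.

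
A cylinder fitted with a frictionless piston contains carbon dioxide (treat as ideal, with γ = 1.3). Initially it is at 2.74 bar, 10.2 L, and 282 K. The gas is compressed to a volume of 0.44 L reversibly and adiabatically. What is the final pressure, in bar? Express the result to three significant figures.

P₂ ≈ 163 bar

Adiabatic: P₁V₁^γ = P₂V₂^γ ⇒ P₂ = P₁ (V₁/V₂)^γ.
P₂ = 2.74 × (10.2/0.44)^(1.3) = 163.1 bar.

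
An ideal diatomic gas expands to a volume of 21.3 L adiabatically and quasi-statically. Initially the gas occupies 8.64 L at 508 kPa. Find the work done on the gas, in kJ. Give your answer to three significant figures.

W ≈ -3.32 kJ

γ = 7/5 for a diatomic ideal gas.
P₂ = P₁(V₁/V₂)^γ = 508×(8.64/21.3)^(7/5) = 143.6 kPa.
For a reversible adiabat, W_by_gas = (P₁V₁ − P₂V₂)/(γ−1).
W_by = (508000×0.00864 − 143600×0.0213) / (2/5) = 3324 J.
W_on_gas = −W_by = -3324 J.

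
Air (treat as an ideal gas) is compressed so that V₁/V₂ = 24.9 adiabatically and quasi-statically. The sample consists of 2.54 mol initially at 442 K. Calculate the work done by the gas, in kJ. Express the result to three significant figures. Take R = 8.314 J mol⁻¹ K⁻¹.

W ≈ -61.1 kJ

For a reversible adiabat TV^(γ−1) is constant, so T₂ = T₁ (V₁/V₂)^(γ−1).
γ = 7/5 for a diatomic ideal gas, so γ−1 = 2/5.
T₂ = 442 × 24.9^(2/5) = 1599 K.
Q = 0, so ΔU = W_on_gas = nCᵥΔT with Cᵥ = R/(γ−1) = 20.79 J/(mol·K).
ΔU = 2.54 × 20.79 × (1599 − 442) = 61090 J.
Work done by the gas = −ΔU = -61090 J.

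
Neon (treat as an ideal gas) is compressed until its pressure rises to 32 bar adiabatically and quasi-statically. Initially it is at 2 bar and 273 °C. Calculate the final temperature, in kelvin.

Along an adiabat T P^((1−γ)/γ) is constant, so T₂ = T₁ (P₂/P₁)^((γ−1)/γ).
For a monatomic ideal gas γ = 5/3, so (γ−1)/γ = 2/5.
T₁ = 273 °C = 546.1 K.
T₂ = 546.1 × (32/2)^(2/5) = 1656 K.

T₂ ≈ 1660 K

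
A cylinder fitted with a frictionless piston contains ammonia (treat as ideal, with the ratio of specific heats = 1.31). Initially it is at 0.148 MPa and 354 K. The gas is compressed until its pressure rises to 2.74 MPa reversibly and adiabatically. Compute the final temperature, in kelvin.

Adiabatic: T₂/T₁ = (P₂/P₁)^((γ−1)/γ).
T₂ = 354 × (2.74/0.148)^(0.237) = 706.2 K.

T₂ ≈ 706 K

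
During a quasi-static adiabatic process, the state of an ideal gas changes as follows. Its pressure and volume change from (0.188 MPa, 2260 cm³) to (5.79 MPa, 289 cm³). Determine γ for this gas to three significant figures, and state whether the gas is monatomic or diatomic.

PV^γ = const ⇒ γ = ln(P₂/P₁) / ln(V₁/V₂).
γ = ln(5.79/0.188) / ln(2260/289) = 1.666.
γ ≈ 1.67 is close to 5/3, so the gas is monatomic.

γ ≈ 1.67; monatomic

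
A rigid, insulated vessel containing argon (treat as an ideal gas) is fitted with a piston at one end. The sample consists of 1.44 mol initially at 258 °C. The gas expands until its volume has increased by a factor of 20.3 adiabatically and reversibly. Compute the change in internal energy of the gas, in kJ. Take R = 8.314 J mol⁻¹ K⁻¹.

ΔU ≈ -8.26 kJ

For a reversible adiabat TV^(γ−1) is constant, so T₂ = T₁ (V₁/V₂)^(γ−1).
γ = 5/3 for a monatomic ideal gas, so γ−1 = 2/3.
T₁ = 258 °C = 531.1 K.
T₂ = 531.1 × (1/20.3)^(2/3) = 71.38 K.
Q = 0, so ΔU = W_on_gas = nCᵥΔT with Cᵥ = R/(γ−1) = 12.47 J/(mol·K).
ΔU = 1.44 × 12.47 × (71.38 − 531.1) = -8257 J.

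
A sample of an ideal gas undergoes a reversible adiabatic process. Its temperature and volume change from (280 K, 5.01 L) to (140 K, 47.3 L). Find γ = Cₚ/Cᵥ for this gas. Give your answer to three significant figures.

TV^(γ−1) = const ⇒ γ − 1 = ln(T₂/T₁) / ln(V₁/V₂).
γ = 1 + ln(140/280) / ln(5.01/47.3) = 1.309.

γ ≈ 1.31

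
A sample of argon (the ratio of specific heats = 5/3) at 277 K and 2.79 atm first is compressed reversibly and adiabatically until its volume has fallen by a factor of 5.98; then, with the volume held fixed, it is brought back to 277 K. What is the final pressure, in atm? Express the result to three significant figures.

Adiabatic step (PV^γ = const): P₂ = 2.79×5.98^(5/3) = 54.97 atm; T₂ = 277×5.98^(2/3) = 912.6 K.
Isochoric: P₃ = P₂(T₃/T₂) = 54.97 × (277/912.6) = 16.68 atm.

P₃ ≈ 16.7 atm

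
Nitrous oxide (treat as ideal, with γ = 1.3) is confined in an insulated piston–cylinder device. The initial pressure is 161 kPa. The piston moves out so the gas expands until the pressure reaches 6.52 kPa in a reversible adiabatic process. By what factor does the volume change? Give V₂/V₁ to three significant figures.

From PV^γ = const, V₂/V₁ = (P₁/P₂)^(1/γ).
V₂/V₁ = (161/6.52)^(0.769) = 11.78.

V₂/V₁ ≈ 11.8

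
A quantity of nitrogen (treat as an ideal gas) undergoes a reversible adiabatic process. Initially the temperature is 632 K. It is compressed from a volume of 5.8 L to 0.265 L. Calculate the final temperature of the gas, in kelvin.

For a reversible adiabat TV^(γ−1) is constant, so T₂ = T₁ (V₁/V₂)^(γ−1).
For a diatomic ideal gas γ = 7/5, so γ−1 = 2/5.
T₂ = 632 × (5.8/0.265)^(2/5) = 2172 K.

T₂ ≈ 2170 K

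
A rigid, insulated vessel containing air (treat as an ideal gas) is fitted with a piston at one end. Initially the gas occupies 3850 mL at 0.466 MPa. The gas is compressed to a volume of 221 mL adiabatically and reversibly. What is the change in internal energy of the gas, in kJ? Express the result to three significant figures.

γ = 7/5 for a diatomic ideal gas.
P₂ = P₁(V₁/V₂)^γ = 0.466×(3850/221)^(7/5) = 25.46 MPa.
For a reversible adiabat, W_by_gas = (P₁V₁ − P₂V₂)/(γ−1).
W_by = (466000×0.00385 − 2.546×10^7×0.000221) / (2/5) = -9582 J.
Q = 0 ⇒ ΔU = −W_by = 9582 J.

ΔU ≈ 9.58 kJ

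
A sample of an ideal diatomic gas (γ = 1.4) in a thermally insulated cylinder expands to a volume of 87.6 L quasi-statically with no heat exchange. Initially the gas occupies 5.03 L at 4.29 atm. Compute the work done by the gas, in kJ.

P₂ = P₁(V₁/V₂)^γ = 4.29×(5.03/87.6)^(1.4) = 0.07855 atm.
For a reversible adiabat, W_by_gas = (P₁V₁ − P₂V₂)/(γ−1).
W_by = (434700×0.00503 − 7959×0.0876) / (0.4) = 3723 J.

W ≈ 3.72 kJ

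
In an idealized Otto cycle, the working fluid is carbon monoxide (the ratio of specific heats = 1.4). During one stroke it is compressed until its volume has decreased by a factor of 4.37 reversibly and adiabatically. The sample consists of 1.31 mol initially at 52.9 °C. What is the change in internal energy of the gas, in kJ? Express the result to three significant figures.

ΔU ≈ 7.14 kJ

Adiabatic: T₁V₁^(γ−1) = T₂V₂^(γ−1) ⇒ T₂ = T₁ (V₁/V₂)^(γ−1).
T₁ = 52.9 °C = 326 K.
T₂ = 326 × 4.37^(0.4) = 588.1 K.
Q = 0, so ΔU = W_on_gas = nCᵥΔT with Cᵥ = R/(γ−1) = 20.79 J/(mol·K).
ΔU = 1.31 × 20.79 × (588.1 − 326) = 7136 J.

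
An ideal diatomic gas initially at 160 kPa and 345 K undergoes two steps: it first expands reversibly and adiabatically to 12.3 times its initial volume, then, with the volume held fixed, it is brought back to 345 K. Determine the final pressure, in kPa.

For a diatomic ideal gas γ = 7/5.
Adiabatic step (PV^γ = const): P₂ = 160×(1/12.3)^(7/5) = 4.767 kPa; T₂ = 345×(1/12.3)^(2/5) = 126.4 K.
Isochoric: P₃ = P₂(T₃/T₂) = 4.767 × (345/126.4) = 13.01 kPa.

P₃ ≈ 13.0 kPa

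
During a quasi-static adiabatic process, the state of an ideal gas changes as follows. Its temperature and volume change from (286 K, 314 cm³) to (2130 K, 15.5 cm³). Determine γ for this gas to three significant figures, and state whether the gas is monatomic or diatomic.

γ ≈ 1.67; monatomic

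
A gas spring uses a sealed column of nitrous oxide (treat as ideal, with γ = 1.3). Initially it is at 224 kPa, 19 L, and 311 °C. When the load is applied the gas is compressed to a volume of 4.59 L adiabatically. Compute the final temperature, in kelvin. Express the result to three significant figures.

Adiabatic: T₁V₁^(γ−1) = T₂V₂^(γ−1) ⇒ T₂ = T₁ (V₁/V₂)^(γ−1).
T₁ = 311 °C = 584.1 K.
T₂ = 584.1 × (19/4.59)^(0.3) = 894.6 K.

T₂ ≈ 895 K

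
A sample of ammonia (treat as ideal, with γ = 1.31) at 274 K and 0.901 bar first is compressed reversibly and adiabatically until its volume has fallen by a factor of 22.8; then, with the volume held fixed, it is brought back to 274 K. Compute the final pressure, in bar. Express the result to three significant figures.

Adiabatic step (PV^γ = const): P₂ = 0.901×22.8^(1.31) = 54.15 bar; T₂ = 274×22.8^(0.31) = 722.3 K.
Isochoric: P₃ = P₂(T₃/T₂) = 54.15 × (274/722.3) = 20.54 bar.

P₃ ≈ 20.5 bar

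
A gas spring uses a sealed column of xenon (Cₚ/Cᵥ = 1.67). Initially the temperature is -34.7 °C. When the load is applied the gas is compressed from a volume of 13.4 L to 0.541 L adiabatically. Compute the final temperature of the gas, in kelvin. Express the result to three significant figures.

T₂ ≈ 2050 K

For a reversible adiabat TV^(γ−1) is constant, so T₂ = T₁ (V₁/V₂)^(γ−1).
T₁ = -34.7 °C = 238.4 K.
T₂ = 238.4 × (13.4/0.541)^(0.67) = 2048 K.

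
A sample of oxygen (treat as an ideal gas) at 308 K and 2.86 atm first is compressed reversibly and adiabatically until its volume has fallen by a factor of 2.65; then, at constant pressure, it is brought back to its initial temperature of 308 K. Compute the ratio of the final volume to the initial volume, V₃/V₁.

For a diatomic ideal gas γ = 7/5.
Adiabatic step: V₂/V₁ = 0.3774; T₂ = T₁·2.65^(2/5) = 454.8 K.
Isobaric step: V₃/V₂ = T₃/T₂ = 308/454.8.
V₃/V₁ = (V₂/V₁)(V₃/V₂) = 0.3774 × (308/454.8) = 0.2555.

V₃/V₁ ≈ 0.256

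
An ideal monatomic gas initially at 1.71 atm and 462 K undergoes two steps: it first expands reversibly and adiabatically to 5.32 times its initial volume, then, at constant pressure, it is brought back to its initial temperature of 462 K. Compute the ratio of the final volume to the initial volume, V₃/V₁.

V₃/V₁ ≈ 16.2

For a monatomic ideal gas γ = 5/3.
Adiabatic step: V₂/V₁ = 5.32; T₂ = T₁·(1/5.32)^(2/3) = 151.6 K.
Isobaric step: V₃/V₂ = T₃/T₂ = 462/151.6.
V₃/V₁ = (V₂/V₁)(V₃/V₂) = 5.32 × (462/151.6) = 16.21.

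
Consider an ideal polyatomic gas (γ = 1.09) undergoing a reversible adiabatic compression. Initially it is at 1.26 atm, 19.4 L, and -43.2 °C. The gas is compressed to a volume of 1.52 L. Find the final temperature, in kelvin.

T₂ ≈ 289 K

For a reversible adiabat TV^(γ−1) is constant, so T₂ = T₁ (V₁/V₂)^(γ−1).
T₁ = -43.2 °C = 229.9 K.
T₂ = 229.9 × (19.4/1.52)^(0.09) = 289.2 K.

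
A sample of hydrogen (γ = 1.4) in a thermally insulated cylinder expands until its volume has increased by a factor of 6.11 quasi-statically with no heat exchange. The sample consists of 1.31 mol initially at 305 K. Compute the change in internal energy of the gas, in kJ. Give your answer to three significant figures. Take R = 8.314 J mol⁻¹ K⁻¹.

ΔU ≈ -4.28 kJ

Adiabatic: T₁V₁^(γ−1) = T₂V₂^(γ−1) ⇒ T₂ = T₁ (V₁/V₂)^(γ−1).
T₂ = 305 × (1/6.11)^(0.4) = 147.9 K.
Q = 0, so ΔU = W_on_gas = nCᵥΔT with Cᵥ = R/(γ−1) = 20.79 J/(mol·K).
ΔU = 1.31 × 20.79 × (147.9 − 305) = -4278 J.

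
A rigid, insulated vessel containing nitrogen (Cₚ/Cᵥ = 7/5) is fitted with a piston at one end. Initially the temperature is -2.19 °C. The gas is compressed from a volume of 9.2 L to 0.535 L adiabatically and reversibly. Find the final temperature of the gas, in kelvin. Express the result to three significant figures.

T₂ ≈ 845 K

For a reversible adiabat TV^(γ−1) is constant, so T₂ = T₁ (V₁/V₂)^(γ−1).
T₁ = -2.19 °C = 271 K.
T₂ = 271 × (9.2/0.535)^(2/5) = 845.4 K.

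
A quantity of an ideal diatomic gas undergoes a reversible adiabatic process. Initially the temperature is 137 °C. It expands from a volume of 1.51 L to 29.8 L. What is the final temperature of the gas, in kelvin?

For a reversible adiabat TV^(γ−1) is constant, so T₂ = T₁ (V₁/V₂)^(γ−1).
For a diatomic ideal gas γ = 7/5, so γ−1 = 2/5.
T₁ = 137 °C = 410.1 K.
T₂ = 410.1 × (1.51/29.8)^(2/5) = 124.4 K.

T₂ ≈ 124 K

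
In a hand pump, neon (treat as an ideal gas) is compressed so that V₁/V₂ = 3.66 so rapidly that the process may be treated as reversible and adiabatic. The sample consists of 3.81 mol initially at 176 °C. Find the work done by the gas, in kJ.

W ≈ -29.3 kJ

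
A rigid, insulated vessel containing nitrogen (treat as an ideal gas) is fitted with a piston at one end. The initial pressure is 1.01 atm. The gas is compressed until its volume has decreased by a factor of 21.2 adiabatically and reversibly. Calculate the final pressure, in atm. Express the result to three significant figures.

Adiabatic: P₁V₁^γ = P₂V₂^γ ⇒ P₂ = P₁ (V₁/V₂)^γ.
For a diatomic ideal gas γ = 7/5.
P₂ = 1.01 × 21.2^(7/5) = 72.64 atm.

P₂ ≈ 72.6 atm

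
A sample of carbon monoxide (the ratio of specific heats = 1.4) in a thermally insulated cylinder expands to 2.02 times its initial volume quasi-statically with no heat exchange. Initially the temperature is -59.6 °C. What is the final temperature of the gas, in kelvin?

Adiabatic: T₁V₁^(γ−1) = T₂V₂^(γ−1) ⇒ T₂ = T₁ (V₁/V₂)^(γ−1).
T₁ = -59.6 °C = 213.5 K.
T₂ = 213.5 × (1/2.02)^(0.4) = 161.2 K.

T₂ ≈ 161 K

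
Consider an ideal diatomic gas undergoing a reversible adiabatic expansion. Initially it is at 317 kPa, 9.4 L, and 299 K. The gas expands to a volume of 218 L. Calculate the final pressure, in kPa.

Since PV^γ is constant along a reversible adiabat, P₂ = P₁ (V₁/V₂)^γ.
γ = 7/5 for a diatomic ideal gas.
P₂ = 317 × (9.4/218)^(7/5) = 3.887 kPa.

P₂ ≈ 3.89 kPa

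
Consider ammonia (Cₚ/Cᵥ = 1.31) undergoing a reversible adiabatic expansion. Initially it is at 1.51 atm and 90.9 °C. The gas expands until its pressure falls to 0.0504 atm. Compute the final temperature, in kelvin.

Along an adiabat T P^((1−γ)/γ) is constant, so T₂ = T₁ (P₂/P₁)^((γ−1)/γ).
T₁ = 90.9 °C = 364 K.
T₂ = 364 × (0.0504/1.51)^(0.237) = 162.8 K.

T₂ ≈ 163 K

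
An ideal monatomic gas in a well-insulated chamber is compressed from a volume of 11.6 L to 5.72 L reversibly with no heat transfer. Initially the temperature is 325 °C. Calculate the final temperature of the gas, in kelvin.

T₂ ≈ 958 K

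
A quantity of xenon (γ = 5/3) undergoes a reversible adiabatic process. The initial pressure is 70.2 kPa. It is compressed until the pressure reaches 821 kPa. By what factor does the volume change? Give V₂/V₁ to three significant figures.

V₂/V₁ ≈ 0.229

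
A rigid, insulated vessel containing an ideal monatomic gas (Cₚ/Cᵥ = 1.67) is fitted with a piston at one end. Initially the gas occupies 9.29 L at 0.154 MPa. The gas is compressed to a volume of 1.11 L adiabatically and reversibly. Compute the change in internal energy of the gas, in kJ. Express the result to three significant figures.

ΔU ≈ 6.73 kJ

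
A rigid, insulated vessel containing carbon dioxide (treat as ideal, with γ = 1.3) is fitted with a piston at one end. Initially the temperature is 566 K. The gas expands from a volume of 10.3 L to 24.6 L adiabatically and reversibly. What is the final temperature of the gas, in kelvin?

For a reversible adiabat TV^(γ−1) is constant, so T₂ = T₁ (V₁/V₂)^(γ−1).
T₂ = 566 × (10.3/24.6)^(0.3) = 435.9 K.

T₂ ≈ 436 K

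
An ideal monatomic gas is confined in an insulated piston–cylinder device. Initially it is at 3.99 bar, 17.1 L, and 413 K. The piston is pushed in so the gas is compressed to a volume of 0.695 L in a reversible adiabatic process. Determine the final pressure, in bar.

P₂ ≈ 830 bar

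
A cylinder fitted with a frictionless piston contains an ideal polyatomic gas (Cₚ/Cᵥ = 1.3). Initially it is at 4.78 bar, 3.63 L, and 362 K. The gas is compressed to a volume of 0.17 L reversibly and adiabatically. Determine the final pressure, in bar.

P₂ ≈ 256 bar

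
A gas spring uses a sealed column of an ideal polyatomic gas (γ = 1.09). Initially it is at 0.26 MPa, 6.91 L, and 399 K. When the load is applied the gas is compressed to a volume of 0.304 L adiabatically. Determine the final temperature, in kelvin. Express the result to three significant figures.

Adiabatic: T₁V₁^(γ−1) = T₂V₂^(γ−1) ⇒ T₂ = T₁ (V₁/V₂)^(γ−1).
T₂ = 399 × (6.91/0.304)^(0.09) = 528.5 K.

T₂ ≈ 529 K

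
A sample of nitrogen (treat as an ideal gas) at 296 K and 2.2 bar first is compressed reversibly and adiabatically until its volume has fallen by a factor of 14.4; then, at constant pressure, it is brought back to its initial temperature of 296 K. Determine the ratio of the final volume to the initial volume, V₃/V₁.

For a diatomic ideal gas γ = 7/5.
Adiabatic step: V₂/V₁ = 0.06944; T₂ = T₁·14.4^(2/5) = 860.3 K.
Isobaric step: V₃/V₂ = T₃/T₂ = 296/860.3.
V₃/V₁ = (V₂/V₁)(V₃/V₂) = 0.06944 × (296/860.3) = 0.02389.

V₃/V₁ ≈ 0.0239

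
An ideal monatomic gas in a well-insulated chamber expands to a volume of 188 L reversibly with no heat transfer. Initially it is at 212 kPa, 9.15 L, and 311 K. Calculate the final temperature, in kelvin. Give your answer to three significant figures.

For a reversible adiabat TV^(γ−1) is constant, so T₂ = T₁ (V₁/V₂)^(γ−1).
γ = 5/3 for a monatomic ideal gas.
T₂ = 311 × (9.15/188)^(2/3) = 41.46 K.

T₂ ≈ 41.5 K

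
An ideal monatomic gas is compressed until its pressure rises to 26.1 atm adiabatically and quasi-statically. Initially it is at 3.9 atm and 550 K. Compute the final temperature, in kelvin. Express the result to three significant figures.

Adiabatic: T₂/T₁ = (P₂/P₁)^((γ−1)/γ).
For a monatomic ideal gas γ = 5/3, so (γ−1)/γ = 2/5.
T₂ = 550 × (26.1/3.9)^(2/5) = 1177 K.

T₂ ≈ 1180 K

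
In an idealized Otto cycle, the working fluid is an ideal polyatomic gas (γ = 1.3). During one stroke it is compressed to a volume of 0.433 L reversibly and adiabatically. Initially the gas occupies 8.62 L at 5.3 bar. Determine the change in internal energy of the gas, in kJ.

P₂ = P₁(V₁/V₂)^γ = 5.3×(8.62/0.433)^(1.3) = 258.8 bar.
For a reversible adiabat, W_by_gas = (P₁V₁ − P₂V₂)/(γ−1).
W_by = (530000×0.00862 − 2.588×10^7×0.000433) / (0.3) = -22130 J.
Q = 0 ⇒ ΔU = −W_by = 22130 J.

ΔU ≈ 22.1 kJ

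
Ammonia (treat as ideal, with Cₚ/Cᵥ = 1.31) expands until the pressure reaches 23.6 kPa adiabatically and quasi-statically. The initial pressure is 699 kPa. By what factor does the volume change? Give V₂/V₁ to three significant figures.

From PV^γ = const, V₂/V₁ = (P₁/P₂)^(1/γ).
V₂/V₁ = (699/23.6)^(0.763) = 13.28.

V₂/V₁ ≈ 13.3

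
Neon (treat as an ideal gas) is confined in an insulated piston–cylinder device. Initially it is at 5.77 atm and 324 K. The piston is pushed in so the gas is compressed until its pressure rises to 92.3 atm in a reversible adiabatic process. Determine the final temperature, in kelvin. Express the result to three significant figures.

Along an adiabat T P^((1−γ)/γ) is constant, so T₂ = T₁ (P₂/P₁)^((γ−1)/γ).
For a monatomic ideal gas γ = 5/3, so (γ−1)/γ = 2/5.
T₂ = 324 × (92.3/5.77)^(2/5) = 982.1 K.

T₂ ≈ 982 K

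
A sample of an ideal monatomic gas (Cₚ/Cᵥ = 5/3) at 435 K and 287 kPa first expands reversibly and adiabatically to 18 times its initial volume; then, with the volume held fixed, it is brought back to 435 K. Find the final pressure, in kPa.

P₃ ≈ 15.9 kPa

Adiabatic step (PV^γ = const): P₂ = 287×(1/18)^(5/3) = 2.321 kPa; T₂ = 435×(1/18)^(2/3) = 63.33 K.
Isochoric: P₃ = P₂(T₃/T₂) = 2.321 × (435/63.33) = 15.94 kPa.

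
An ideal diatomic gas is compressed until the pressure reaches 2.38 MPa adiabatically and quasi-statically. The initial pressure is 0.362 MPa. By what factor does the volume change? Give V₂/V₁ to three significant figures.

V₂/V₁ ≈ 0.261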